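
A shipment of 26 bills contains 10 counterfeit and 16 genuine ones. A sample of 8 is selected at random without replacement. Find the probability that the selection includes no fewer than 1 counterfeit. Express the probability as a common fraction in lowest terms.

2167/2185

Total selections: C(26,8) = 1562275.
Favorable selections (no fewer than 1 counterfeit): C(10,1)·C(16,7) + C(10,2)·C(16,6) + C(10,3)·C(16,5) + C(10,4)·C(16,4) + C(10,5)·C(16,3) + C(10,6)·C(16,2) + C(10,7)·C(16,1) + C(10,8)·C(16,0) = 114400 + 360360 + 524160 + 382200 + 141120 + 25200 + 1920 + 45 = 1549405.
Probability = 1549405/1562275 = 2167/2185.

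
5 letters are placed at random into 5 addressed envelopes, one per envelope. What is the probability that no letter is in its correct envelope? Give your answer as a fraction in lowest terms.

11/30

There are 5! = 120 assignments.
By inclusion-exclusion, assignments with no fixed points: C(5,0)·5! − C(5,1)·4! + C(5,2)·3! − C(5,3)·2! + C(5,4)·1! − C(5,5)·0! = 44.
Probability = 44/120 = 11/30.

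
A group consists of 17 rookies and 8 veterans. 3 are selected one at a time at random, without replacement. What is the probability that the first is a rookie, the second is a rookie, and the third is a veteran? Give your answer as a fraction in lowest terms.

Multiply the conditional probabilities at each draw: 17/25 · 16/24 · 8/23 = 2176/13800 = 272/1725.

272/1725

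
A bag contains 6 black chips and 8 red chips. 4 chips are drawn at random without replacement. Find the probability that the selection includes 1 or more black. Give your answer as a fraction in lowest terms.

133/143

Total selections: C(14,4) = 1001.
The complement is all 4 are red: C(8,4) = 70.
Probability = 1 − 70/1001 = 931/1001 = 133/143.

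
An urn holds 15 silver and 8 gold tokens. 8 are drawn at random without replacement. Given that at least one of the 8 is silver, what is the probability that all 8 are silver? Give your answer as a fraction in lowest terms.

Work in counts. Selections with at least one silver: C(23,8) − C(8,8) = 490314 − 1 = 490313.
Of those, selections where all 8 are silver: C(15,8) = 6435.
Conditional probability = 6435/490313.

6435/490313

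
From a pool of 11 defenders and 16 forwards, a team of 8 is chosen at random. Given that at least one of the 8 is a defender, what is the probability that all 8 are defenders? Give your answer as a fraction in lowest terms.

1/13377

Work in counts. Selections with at least one defender: C(27,8) − C(16,8) = 2220075 − 12870 = 2207205.
Of those, selections where all 8 are defenders: C(11,8) = 165.
Conditional probability = 165/2207205 = 1/13377.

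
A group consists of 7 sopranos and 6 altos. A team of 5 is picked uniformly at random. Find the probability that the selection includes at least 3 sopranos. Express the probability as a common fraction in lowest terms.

84/143

There are C(13,5) = 1287 ways to choose the 5.
Favorable selections (at least 3 sopranos): C(7,3)·C(6,2) + C(7,4)·C(6,1) + C(7,5)·C(6,0) = 525 + 210 + 21 = 756.
Probability = 756/1287 = 84/143.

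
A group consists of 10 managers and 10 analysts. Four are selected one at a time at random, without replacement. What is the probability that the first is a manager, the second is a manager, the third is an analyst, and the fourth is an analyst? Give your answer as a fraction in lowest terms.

45/646

Multiply the conditional probabilities at each draw: 10/20 · 9/19 · 10/18 · 9/17 = 8100/116280 = 45/646.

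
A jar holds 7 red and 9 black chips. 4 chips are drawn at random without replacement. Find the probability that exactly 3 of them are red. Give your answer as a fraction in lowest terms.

9/52

There are C(16,4) = 1820 ways to choose 4 from 16.
Selections with exactly 3 red: choose 3 of the 7 red and 1 of the 9 black, C(7,3)·C(9,1) = 35·9 = 315.
Probability = 315/1820 = 9/52.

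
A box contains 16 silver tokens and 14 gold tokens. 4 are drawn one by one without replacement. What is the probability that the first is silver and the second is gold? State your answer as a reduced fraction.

Multiply the conditional probabilities at each draw: 16/30 · 14/29 = 224/870 = 112/435.

112/435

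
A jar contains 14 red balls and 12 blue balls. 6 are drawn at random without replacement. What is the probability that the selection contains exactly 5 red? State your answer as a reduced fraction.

12/115

There are C(26,6) = 230230 ways to choose 6 from 26.
Selections with exactly 5 red: choose 5 of the 14 red and 1 of the 12 blue, C(14,5)·C(12,1) = 2002·12 = 24024.
Probability = 24024/230230 = 12/115.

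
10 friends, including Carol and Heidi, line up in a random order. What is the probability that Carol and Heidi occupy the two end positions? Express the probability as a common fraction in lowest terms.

1/45

There are 10! = 3628800 arrangements.
Place Carol and Heidi at the ends in 2 ways, arrange the remaining 8 in 8! = 40320 ways: 2·40320 = 80640.
Probability = 80640/3628800 = 1/45.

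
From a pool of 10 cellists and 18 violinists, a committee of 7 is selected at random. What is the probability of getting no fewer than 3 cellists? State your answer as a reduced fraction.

24209/49335

Total selections: C(28,7) = 1184040.
Count the complement (fewer than 3 cellists): C(10,0)·C(18,7) + C(10,1)·C(18,6) + C(10,2)·C(18,5) = 31824 + 185640 + 385560 = 603024.
Probability = 1 − 603024/1184040 = 581016/1184040 = 24209/49335.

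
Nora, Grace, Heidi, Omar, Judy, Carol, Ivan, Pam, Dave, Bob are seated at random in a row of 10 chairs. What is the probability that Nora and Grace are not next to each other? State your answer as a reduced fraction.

There are 10! = 3628800 arrangements.
Arrangements with Nora and Grace adjacent: 2·9! = 725760.
So not adjacent: 3628800 − 725760 = 2903040, probability 2903040/3628800 = 4/5.

4/5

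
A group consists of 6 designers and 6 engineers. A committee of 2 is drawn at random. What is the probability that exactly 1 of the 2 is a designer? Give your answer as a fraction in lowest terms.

6/11

Total number of selections: C(12,2) = 66.
Selections with exactly 1 designer: choose 1 of the 6 designers and 1 of the 6 engineers, C(6,1)·C(6,1) = 6·6 = 36.
Probability = 36/66 = 6/11.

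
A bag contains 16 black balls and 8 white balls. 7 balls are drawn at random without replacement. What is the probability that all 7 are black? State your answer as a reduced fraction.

130/3933

There are C(24,7) = 346104 possible selections.
Selections with all black: C(16,7) = 11440.
Probability = 11440/346104 = 130/3933.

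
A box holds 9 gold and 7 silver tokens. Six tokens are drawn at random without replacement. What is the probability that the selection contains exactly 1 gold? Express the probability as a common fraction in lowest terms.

27/1144

There are C(16,6) = 8008 ways to choose 6 from 16.
Selections with exactly 1 gold: choose 1 of the 9 gold and 5 of the 7 silver, C(9,1)·C(7,5) = 9·21 = 189.
Probability = 189/8008 = 27/1144.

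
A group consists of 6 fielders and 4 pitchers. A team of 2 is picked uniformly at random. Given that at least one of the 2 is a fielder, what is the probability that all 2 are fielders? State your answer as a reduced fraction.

Work in counts. Selections with at least one fielder: C(10,2) − C(4,2) = 45 − 6 = 39.
Of those, selections where all 2 are fielders: C(6,2) = 15.
Conditional probability = 15/39 = 5/13.

5/13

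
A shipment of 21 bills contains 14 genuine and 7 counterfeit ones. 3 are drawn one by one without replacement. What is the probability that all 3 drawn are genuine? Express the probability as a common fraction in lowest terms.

26/95

Multiply the conditional probabilities at each draw: 14/21 · 13/20 · 12/19 = 2184/7980 = 26/95.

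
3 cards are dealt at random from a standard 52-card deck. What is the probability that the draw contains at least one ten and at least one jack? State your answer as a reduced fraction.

188/5525

There are C(52,3) = 22100 possible draws.
By inclusion-exclusion on the complements, draws missing all tens or all jacks: C(48,3) + C(48,3) − C(44,3) = 17296 + 17296 − 13244 = 21348.
So draws with at least one of each: 22100 − 21348 = 752, probability 752/22100 = 188/5525.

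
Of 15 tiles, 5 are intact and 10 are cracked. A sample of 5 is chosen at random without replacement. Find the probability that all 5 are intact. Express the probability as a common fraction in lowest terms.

There are C(15,5) = 3003 possible selections.
Selections with all intact: C(5,5) = 1.
Probability = 1/3003.

1/3003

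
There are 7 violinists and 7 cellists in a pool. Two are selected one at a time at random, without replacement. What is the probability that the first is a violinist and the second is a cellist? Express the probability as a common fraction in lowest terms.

7/26

Multiply the conditional probabilities at each draw: 7/14 · 7/13 = 49/182 = 7/26.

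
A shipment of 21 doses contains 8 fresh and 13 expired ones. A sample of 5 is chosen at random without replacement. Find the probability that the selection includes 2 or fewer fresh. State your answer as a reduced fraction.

There are C(21,5) = 20349 ways to choose the 5.
Favorable selections (2 or fewer fresh): C(8,0)·C(13,5) + C(8,1)·C(13,4) + C(8,2)·C(13,3) = 1287 + 5720 + 8008 = 15015.
Probability = 15015/20349 = 715/969.

715/969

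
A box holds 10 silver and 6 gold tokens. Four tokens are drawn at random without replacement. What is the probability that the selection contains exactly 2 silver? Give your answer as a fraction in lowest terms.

There are C(16,4) = 1820 ways to choose 4 from 16.
Selections with exactly 2 silver: choose 2 of the 10 silver and 2 of the 6 gold, C(10,2)·C(6,2) = 45·15 = 675.
Probability = 675/1820 = 135/364.

135/364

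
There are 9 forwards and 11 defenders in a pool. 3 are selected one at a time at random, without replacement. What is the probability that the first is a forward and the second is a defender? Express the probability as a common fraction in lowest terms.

Multiply the conditional probabilities at each draw: 9/20 · 11/19 = 99/380.

99/380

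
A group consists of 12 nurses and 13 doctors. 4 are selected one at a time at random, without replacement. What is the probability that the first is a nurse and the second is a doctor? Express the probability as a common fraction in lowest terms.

Multiply the conditional probabilities at each draw: 12/25 · 13/24 = 156/600 = 13/50.

13/50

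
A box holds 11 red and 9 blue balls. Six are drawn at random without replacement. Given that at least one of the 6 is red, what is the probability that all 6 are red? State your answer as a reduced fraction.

Work in counts. Selections with at least one red: C(20,6) − C(9,6) = 38760 − 84 = 38676.
Of those, selections where all 6 are red: C(11,6) = 462.
Conditional probability = 462/38676 = 7/586.

7/586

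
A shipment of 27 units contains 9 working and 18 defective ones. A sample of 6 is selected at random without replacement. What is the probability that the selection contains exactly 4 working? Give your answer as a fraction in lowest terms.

There are C(27,6) = 296010 ways to choose 6 from 27.
Selections with exactly 4 working: choose 4 of the 9 working and 2 of the 18 defective, C(9,4)·C(18,2) = 126·153 = 19278.
Probability = 19278/296010 = 1071/16445.

1071/16445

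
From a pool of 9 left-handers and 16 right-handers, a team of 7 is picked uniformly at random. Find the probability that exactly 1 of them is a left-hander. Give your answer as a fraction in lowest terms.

Total number of selections: C(25,7) = 480700.
Selections with exactly 1 left-hander: choose 1 of the 9 left-handers and 6 of the 16 right-handers, C(9,1)·C(16,6) = 9·8008 = 72072.
Probability = 72072/480700 = 1638/10925.

1638/10925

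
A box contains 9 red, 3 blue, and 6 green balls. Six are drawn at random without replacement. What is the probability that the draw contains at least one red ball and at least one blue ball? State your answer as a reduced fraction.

There are C(18,6) = 18564 possible draws.
By inclusion-exclusion on the complements, draws missing all red or all blue: C(9,6) + C(15,6) − C(6,6) = 84 + 5005 − 1 = 5088.
So draws with at least one of each: 18564 − 5088 = 13476, probability 13476/18564 = 1123/1547.

1123/1547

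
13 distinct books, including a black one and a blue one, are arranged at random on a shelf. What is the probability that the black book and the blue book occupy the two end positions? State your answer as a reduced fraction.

There are 13! = 6227020800 arrangements.
Place the black book and the blue book at the ends in 2 ways, arrange the remaining 11 in 11! = 39916800 ways: 2·39916800 = 79833600.
Probability = 79833600/6227020800 = 1/78.

1/78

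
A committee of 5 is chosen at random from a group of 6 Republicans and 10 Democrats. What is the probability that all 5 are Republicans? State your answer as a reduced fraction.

There are C(16,5) = 4368 possible selections.
Selections with all Republicans: C(6,5) = 6.
Probability = 6/4368 = 1/728.

1/728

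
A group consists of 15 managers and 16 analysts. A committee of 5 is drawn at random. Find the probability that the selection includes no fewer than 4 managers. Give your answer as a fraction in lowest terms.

1183/8091

Total selections: C(31,5) = 169911.
Favorable selections (no fewer than 4 managers): C(15,4)·C(16,1) + C(15,5)·C(16,0) = 21840 + 3003 = 24843.
Probability = 24843/169911 = 1183/8091.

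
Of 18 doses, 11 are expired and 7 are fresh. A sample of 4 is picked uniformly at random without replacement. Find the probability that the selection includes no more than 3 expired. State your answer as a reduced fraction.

91/102

There are C(18,4) = 3060 ways to choose the 4.
Favorable selections (no more than 3 expired): C(11,0)·C(7,4) + C(11,1)·C(7,3) + C(11,2)·C(7,2) + C(11,3)·C(7,1) = 35 + 385 + 1155 + 1155 = 2730.
Probability = 2730/3060 = 91/102.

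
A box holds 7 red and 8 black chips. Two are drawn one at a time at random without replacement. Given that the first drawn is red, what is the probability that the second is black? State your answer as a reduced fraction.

4/7

After removing one red, 14 remain: 6 red and 8 black.
So the probability the next is black is 8/14 = 4/7.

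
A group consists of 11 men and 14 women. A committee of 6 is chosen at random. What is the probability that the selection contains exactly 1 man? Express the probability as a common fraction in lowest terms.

143/1150

There are C(25,6) = 177100 ways to choose 6 from 25.
Selections with exactly 1 man: choose 1 of the 11 men and 5 of the 14 women, C(11,1)·C(14,5) = 11·2002 = 22022.
Probability = 22022/177100 = 143/1150.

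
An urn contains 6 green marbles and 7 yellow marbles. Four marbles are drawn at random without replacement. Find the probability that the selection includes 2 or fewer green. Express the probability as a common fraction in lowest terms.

112/143

Total selections: C(13,4) = 715.
Favorable selections (2 or fewer green): C(6,0)·C(7,4) + C(6,1)·C(7,3) + C(6,2)·C(7,2) = 35 + 210 + 315 = 560.
Probability = 560/715 = 112/143.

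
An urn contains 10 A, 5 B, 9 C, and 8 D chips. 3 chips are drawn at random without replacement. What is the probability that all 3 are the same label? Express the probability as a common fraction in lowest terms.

27/496

There are C(32,3) = 4960 ways to draw 3 chips.
All same label: C(10,3) + C(5,3) + C(9,3) + C(8,3) = 120 + 10 + 84 + 56 = 270.
Probability = 270/4960 = 27/496.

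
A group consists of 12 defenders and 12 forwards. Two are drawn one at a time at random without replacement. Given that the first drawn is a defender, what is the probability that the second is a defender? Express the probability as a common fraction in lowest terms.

11/23

After removing one defender, 23 remain: 11 defenders and 12 forwards.
So the probability the next is a defender is 11/23.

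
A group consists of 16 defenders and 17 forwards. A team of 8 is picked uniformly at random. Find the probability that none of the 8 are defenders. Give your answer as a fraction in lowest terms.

85/48546

There are C(33,8) = 13884156 possible selections.
Selections with no defenders (all forwards): C(17,8) = 24310.
Probability = 24310/13884156 = 85/48546.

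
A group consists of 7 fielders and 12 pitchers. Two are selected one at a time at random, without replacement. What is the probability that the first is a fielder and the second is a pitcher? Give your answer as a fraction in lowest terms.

14/57

Multiply the conditional probabilities at each draw: 7/19 · 12/18 = 84/342 = 14/57.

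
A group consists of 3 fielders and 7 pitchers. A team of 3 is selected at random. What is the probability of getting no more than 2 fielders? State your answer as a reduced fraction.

Total selections: C(10,3) = 120.
Favorable selections (no more than 2 fielders): C(3,0)·C(7,3) + C(3,1)·C(7,2) + C(3,2)·C(7,1) = 35 + 63 + 21 = 119.
Probability = 119/120.

119/120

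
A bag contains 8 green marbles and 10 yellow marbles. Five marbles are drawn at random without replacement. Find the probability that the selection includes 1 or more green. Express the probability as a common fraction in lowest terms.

Total selections: C(18,5) = 8568.
The complement is all 5 are yellow: C(10,5) = 252.
Probability = 1 − 252/8568 = 8316/8568 = 33/34.

33/34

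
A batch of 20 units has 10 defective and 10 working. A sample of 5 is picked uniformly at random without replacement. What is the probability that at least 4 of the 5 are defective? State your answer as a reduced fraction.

49/323

There are C(20,5) = 15504 ways to choose the 5.
Favorable selections (at least 4 defective): C(10,4)·C(10,1) + C(10,5)·C(10,0) = 2100 + 252 = 2352.
Probability = 2352/15504 = 49/323.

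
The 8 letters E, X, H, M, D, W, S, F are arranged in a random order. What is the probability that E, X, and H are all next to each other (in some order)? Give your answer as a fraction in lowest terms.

There are 8! = 40320 arrangements.
Treat the three as one block: 6! placements × 3! orders within the block = 720·6 = 4320.
Probability = 4320/40320 = 3/28.

3/28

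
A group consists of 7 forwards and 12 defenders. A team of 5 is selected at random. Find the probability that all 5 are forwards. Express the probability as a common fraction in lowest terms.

7/3876

There are C(19,5) = 11628 possible selections.
Selections with all forwards: C(7,5) = 21.
Probability = 21/11628 = 7/3876.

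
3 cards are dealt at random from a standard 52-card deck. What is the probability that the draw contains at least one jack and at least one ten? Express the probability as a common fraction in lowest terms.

188/5525

There are C(52,3) = 22100 possible draws.
By inclusion-exclusion on the complements, draws missing all jacks or all tens: C(48,3) + C(48,3) − C(44,3) = 17296 + 17296 − 13244 = 21348.
So draws with at least one of each: 22100 − 21348 = 752, probability 752/22100 = 188/5525.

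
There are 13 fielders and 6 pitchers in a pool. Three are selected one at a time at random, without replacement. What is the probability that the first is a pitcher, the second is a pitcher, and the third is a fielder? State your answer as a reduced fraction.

Multiply the conditional probabilities at each draw: 6/19 · 5/18 · 13/17 = 390/5814 = 65/969.

65/969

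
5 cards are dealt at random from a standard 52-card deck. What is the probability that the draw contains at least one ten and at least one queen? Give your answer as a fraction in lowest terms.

There are C(52,5) = 2598960 possible draws.
By inclusion-exclusion on the complements, draws missing all tens or all queens: C(48,5) + C(48,5) − C(44,5) = 1712304 + 1712304 − 1086008 = 2338600.
So draws with at least one of each: 2598960 − 2338600 = 260360, probability 260360/2598960 = 6509/64974.

6509/64974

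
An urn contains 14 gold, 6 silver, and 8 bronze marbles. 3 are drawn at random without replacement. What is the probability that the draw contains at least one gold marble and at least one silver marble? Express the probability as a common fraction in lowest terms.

17/39

There are C(28,3) = 3276 possible draws.
By inclusion-exclusion on the complements, draws missing all gold or all silver: C(14,3) + C(22,3) − C(8,3) = 364 + 1540 − 56 = 1848.
So draws with at least one of each: 3276 − 1848 = 1428, probability 1428/3276 = 17/39.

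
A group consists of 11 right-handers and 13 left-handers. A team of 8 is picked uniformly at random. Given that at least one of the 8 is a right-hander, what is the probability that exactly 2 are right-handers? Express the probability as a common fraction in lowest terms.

715/5562

Work in counts. Selections with at least one right-hander: C(24,8) − C(13,8) = 735471 − 1287 = 734184.
Of those, selections where exactly 2 are right-handers: C(11,2)·C(13,6) = 55·1716 = 94380.
Conditional probability = 94380/734184 = 715/5562.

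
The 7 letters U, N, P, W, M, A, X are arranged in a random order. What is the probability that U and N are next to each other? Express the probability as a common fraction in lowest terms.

2/7

There are 7! = 5040 arrangements.
Treat U and N as a block: 6! arrangements of the blocks × 2 orders within the block = 2·720 = 1440.
Probability = 1440/5040 = 2/7.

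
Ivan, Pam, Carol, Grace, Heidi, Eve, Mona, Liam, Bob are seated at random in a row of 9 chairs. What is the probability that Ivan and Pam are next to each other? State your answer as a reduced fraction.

2/9

There are 9! = 362880 arrangements.
Treat Ivan and Pam as a block: 8! arrangements of the blocks × 2 orders within the block = 2·40320 = 80640.
Probability = 80640/362880 = 2/9.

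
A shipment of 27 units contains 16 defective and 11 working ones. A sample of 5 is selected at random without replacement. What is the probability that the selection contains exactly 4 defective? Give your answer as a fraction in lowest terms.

There are C(27,5) = 80730 ways to choose 5 from 27.
Selections with exactly 4 defective: choose 4 of the 16 defective and 1 of the 11 working, C(16,4)·C(11,1) = 1820·11 = 20020.
Probability = 20020/80730 = 154/621.

154/621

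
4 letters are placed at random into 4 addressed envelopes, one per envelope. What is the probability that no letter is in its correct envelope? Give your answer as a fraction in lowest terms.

There are 4! = 24 assignments.
By inclusion-exclusion, assignments with no fixed points: C(4,0)·4! − C(4,1)·3! + C(4,2)·2! − C(4,3)·1! + C(4,4)·0! = 9.
Probability = 9/24 = 3/8.

3/8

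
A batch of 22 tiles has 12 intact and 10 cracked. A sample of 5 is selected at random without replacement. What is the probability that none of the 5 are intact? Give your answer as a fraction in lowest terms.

There are C(22,5) = 26334 possible selections.
Selections with no intact (all cracked): C(10,5) = 252.
Probability = 252/26334 = 2/209.

2/209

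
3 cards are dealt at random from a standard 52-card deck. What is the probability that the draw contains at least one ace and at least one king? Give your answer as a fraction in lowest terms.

There are C(52,3) = 22100 possible draws.
By inclusion-exclusion on the complements, draws missing all aces or all kings: C(48,3) + C(48,3) − C(44,3) = 17296 + 17296 − 13244 = 21348.
So draws with at least one of each: 22100 − 21348 = 752, probability 752/22100 = 188/5525.

188/5525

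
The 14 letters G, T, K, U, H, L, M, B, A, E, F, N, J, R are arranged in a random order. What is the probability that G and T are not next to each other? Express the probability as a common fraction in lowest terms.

6/7

There are 14! = 87178291200 arrangements.
Arrangements with G and T adjacent: 2·13! = 12454041600.
So not adjacent: 87178291200 − 12454041600 = 74724249600, probability 74724249600/87178291200 = 6/7.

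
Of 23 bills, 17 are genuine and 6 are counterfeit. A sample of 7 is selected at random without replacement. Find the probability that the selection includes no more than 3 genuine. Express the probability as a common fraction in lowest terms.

There are C(23,7) = 245157 ways to choose the 7.
Favorable selections (no more than 3 genuine): C(17,1)·C(6,6) + C(17,2)·C(6,5) + C(17,3)·C(6,4) = 17 + 816 + 10200 = 11033.
Probability = 11033/245157 = 59/1311.

59/1311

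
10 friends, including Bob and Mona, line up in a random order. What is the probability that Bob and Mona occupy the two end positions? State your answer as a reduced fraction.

1/45

There are 10! = 3628800 arrangements.
Place Bob and Mona at the ends in 2 ways, arrange the remaining 8 in 8! = 40320 ways: 2·40320 = 80640.
Probability = 80640/3628800 = 1/45.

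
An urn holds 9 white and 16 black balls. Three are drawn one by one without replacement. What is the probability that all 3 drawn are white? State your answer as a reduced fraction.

21/575

Multiply the conditional probabilities at each draw: 9/25 · 8/24 · 7/23 = 504/13800 = 21/575.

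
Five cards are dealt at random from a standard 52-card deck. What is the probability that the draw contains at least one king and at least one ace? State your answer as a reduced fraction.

6509/64974

There are C(52,5) = 2598960 possible draws.
By inclusion-exclusion on the complements, draws missing all kings or all aces: C(48,5) + C(48,5) − C(44,5) = 1712304 + 1712304 − 1086008 = 2338600.
So draws with at least one of each: 2598960 − 2338600 = 260360, probability 260360/2598960 = 6509/64974.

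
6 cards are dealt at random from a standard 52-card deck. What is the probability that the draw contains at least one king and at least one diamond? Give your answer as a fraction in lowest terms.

6772177/20358520

There are C(52,6) = 20358520 possible draws.
By inclusion-exclusion on the complements, draws missing all kings or all diamonds: C(48,6) + C(39,6) − C(36,6) = 12271512 + 3262623 − 1947792 = 13586343.
So draws with at least one of each: 20358520 − 13586343 = 6772177, probability 6772177/20358520.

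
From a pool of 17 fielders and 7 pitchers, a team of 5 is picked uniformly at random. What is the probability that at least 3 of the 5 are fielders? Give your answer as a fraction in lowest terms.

Total selections: C(24,5) = 42504.
Favorable selections (at least 3 fielders): C(17,3)·C(7,2) + C(17,4)·C(7,1) + C(17,5)·C(7,0) = 14280 + 16660 + 6188 = 37128.
Probability = 37128/42504 = 221/253.

221/253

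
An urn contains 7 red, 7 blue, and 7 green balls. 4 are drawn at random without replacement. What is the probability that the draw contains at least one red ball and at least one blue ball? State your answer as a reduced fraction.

574/855

There are C(21,4) = 5985 possible draws.
By inclusion-exclusion on the complements, draws missing all red or all blue: C(14,4) + C(14,4) − C(7,4) = 1001 + 1001 − 35 = 1967.
So draws with at least one of each: 5985 − 1967 = 4018, probability 4018/5985 = 574/855.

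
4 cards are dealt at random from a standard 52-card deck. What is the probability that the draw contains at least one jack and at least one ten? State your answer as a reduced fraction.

There are C(52,4) = 270725 possible draws.
By inclusion-exclusion on the complements, draws missing all jacks or all tens: C(48,4) + C(48,4) − C(44,4) = 194580 + 194580 − 135751 = 253409.
So draws with at least one of each: 270725 − 253409 = 17316, probability 17316/270725 = 1332/20825.

1332/20825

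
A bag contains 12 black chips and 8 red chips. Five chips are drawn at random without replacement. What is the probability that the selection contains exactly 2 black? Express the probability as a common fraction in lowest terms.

77/323

Total number of selections: C(20,5) = 15504.
Selections with exactly 2 black: choose 2 of the 12 black and 3 of the 8 red, C(12,2)·C(8,3) = 66·56 = 3696.
Probability = 3696/15504 = 77/323.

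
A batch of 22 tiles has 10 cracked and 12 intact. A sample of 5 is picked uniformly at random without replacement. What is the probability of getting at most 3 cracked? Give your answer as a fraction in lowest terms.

17/19

There are C(22,5) = 26334 ways to choose the 5.
Count the complement (more than 3 cracked): C(10,4)·C(12,1) + C(10,5)·C(12,0) = 2520 + 252 = 2772.
Probability = 1 − 2772/26334 = 23562/26334 = 17/19.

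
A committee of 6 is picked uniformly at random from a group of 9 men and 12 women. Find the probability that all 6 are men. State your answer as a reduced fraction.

1/646

There are C(21,6) = 54264 possible selections.
Selections with all men: C(9,6) = 84.
Probability = 84/54264 = 1/646.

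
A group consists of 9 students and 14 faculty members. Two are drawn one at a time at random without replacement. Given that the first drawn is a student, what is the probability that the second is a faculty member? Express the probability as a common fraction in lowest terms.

After removing one student, 22 remain: 8 students and 14 faculty members.
So the probability the next is a faculty member is 14/22 = 7/11.

7/11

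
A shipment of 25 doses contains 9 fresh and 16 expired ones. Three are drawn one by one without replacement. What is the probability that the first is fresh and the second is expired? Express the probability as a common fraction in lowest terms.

6/25

Multiply the conditional probabilities at each draw: 9/25 · 16/24 = 144/600 = 6/25.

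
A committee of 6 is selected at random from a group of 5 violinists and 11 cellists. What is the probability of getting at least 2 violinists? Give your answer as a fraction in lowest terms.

17/26

There are C(16,6) = 8008 ways to choose the 6.
Count the complement (fewer than 2 violinists): C(5,0)·C(11,6) + C(5,1)·C(11,5) = 462 + 2310 = 2772.
Probability = 1 − 2772/8008 = 5236/8008 = 17/26.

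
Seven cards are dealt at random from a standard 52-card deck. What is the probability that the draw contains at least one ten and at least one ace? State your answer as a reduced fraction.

3105873/16723070

There are C(52,7) = 133784560 possible draws.
By inclusion-exclusion on the complements, draws missing all tens or all aces: C(48,7) + C(48,7) − C(44,7) = 73629072 + 73629072 − 38320568 = 108937576.
So draws with at least one of each: 133784560 − 108937576 = 24846984, probability 24846984/133784560 = 3105873/16723070.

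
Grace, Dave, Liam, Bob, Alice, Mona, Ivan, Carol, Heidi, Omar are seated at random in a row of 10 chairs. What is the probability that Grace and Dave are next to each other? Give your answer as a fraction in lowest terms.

There are 10! = 3628800 arrangements.
Treat Grace and Dave as a block: 9! arrangements of the blocks × 2 orders within the block = 2·362880 = 725760.
Probability = 725760/3628800 = 1/5.

1/5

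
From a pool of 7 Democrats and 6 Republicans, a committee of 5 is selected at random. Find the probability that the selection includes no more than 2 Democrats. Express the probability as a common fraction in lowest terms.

There are C(13,5) = 1287 ways to choose the 5.
Favorable selections (no more than 2 Democrats): C(7,0)·C(6,5) + C(7,1)·C(6,4) + C(7,2)·C(6,3) = 6 + 105 + 420 = 531.
Probability = 531/1287 = 59/143.

59/143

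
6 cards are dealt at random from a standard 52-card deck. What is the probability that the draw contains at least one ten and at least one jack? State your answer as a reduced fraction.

718637/5089630

There are C(52,6) = 20358520 possible draws.
By inclusion-exclusion on the complements, draws missing all tens or all jacks: C(48,6) + C(48,6) − C(44,6) = 12271512 + 12271512 − 7059052 = 17483972.
So draws with at least one of each: 20358520 − 17483972 = 2874548, probability 2874548/20358520 = 718637/5089630.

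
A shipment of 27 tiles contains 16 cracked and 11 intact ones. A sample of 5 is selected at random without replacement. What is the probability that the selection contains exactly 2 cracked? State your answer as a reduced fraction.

There are C(27,5) = 80730 ways to choose 5 from 27.
Selections with exactly 2 cracked: choose 2 of the 16 cracked and 3 of the 11 intact, C(16,2)·C(11,3) = 120·165 = 19800.
Probability = 19800/80730 = 220/897.

220/897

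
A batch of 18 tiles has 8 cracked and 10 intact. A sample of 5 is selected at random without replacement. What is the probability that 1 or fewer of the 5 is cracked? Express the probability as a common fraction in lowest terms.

23/102

Total selections: C(18,5) = 8568.
Favorable selections (1 or fewer cracked): C(8,0)·C(10,5) + C(8,1)·C(10,4) = 252 + 1680 = 1932.
Probability = 1932/8568 = 23/102.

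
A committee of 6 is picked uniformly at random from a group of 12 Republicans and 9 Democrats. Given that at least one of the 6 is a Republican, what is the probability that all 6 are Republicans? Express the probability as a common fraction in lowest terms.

11/645

Work in counts. Selections with at least one Republican: C(21,6) − C(9,6) = 54264 − 84 = 54180.
Of those, selections where all 6 are Republicans: C(12,6) = 924.
Conditional probability = 924/54180 = 11/645.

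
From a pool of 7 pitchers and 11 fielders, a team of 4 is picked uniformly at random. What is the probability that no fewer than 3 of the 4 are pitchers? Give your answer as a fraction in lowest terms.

7/51

There are C(18,4) = 3060 ways to choose the 4.
Favorable selections (no fewer than 3 pitchers): C(7,3)·C(11,1) + C(7,4)·C(11,0) = 385 + 35 = 420.
Probability = 420/3060 = 7/51.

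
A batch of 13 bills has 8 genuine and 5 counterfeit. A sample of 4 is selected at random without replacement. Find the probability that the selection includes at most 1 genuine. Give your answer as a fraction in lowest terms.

There are C(13,4) = 715 ways to choose the 4.
Favorable selections (at most 1 genuine): C(8,0)·C(5,4) + C(8,1)·C(5,3) = 5 + 80 = 85.
Probability = 85/715 = 17/143.

17/143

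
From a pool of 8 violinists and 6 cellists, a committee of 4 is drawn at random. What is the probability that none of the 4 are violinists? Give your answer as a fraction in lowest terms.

There are C(14,4) = 1001 possible selections.
Selections with no violinists (all cellists): C(6,4) = 15.
Probability = 15/1001.

15/1001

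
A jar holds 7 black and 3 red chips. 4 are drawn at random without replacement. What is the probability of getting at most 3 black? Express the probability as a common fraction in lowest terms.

5/6

Total selections: C(10,4) = 210.
Favorable selections (at most 3 black): C(7,1)·C(3,3) + C(7,2)·C(3,2) + C(7,3)·C(3,1) = 7 + 63 + 105 = 175.
Probability = 175/210 = 5/6.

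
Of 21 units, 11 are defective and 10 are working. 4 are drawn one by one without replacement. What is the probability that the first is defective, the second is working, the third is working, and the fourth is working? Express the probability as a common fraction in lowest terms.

22/399

Multiply the conditional probabilities at each draw: 11/21 · 10/20 · 9/19 · 8/18 = 7920/143640 = 22/399.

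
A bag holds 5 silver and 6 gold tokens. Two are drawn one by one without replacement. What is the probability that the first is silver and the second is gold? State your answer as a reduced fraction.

3/11

Multiply the conditional probabilities at each draw: 5/11 · 6/10 = 30/110 = 3/11.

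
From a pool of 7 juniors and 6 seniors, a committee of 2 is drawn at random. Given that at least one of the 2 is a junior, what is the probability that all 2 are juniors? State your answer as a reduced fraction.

Work in counts. Selections with at least one junior: C(13,2) − C(6,2) = 78 − 15 = 63.
Of those, selections where all 2 are juniors: C(7,2) = 21.
Conditional probability = 21/63 = 1/3.

1/3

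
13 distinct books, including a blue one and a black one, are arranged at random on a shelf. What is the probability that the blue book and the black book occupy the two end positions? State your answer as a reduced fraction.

There are 13! = 6227020800 arrangements.
Place the blue book and the black book at the ends in 2 ways, arrange the remaining 11 in 11! = 39916800 ways: 2·39916800 = 79833600.
Probability = 79833600/6227020800 = 1/78.

1/78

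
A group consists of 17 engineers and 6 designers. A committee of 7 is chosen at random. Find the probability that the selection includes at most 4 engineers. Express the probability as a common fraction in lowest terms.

There are C(23,7) = 245157 ways to choose the 7.
Count the complement (more than 4 engineers): C(17,5)·C(6,2) + C(17,6)·C(6,1) + C(17,7)·C(6,0) = 92820 + 74256 + 19448 = 186524.
Probability = 1 − 186524/245157 = 58633/245157 = 3449/14421.

3449/14421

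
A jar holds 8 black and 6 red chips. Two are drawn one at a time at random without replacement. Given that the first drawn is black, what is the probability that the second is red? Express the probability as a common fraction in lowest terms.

After removing one black, 13 remain: 7 black and 6 red.
So the probability the next is red is 6/13.

6/13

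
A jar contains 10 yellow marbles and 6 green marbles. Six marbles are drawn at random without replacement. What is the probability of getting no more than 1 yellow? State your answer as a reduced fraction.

There are C(16,6) = 8008 ways to choose the 6.
Favorable selections (no more than 1 yellow): C(10,0)·C(6,6) + C(10,1)·C(6,5) = 1 + 60 = 61.
Probability = 61/8008.

61/8008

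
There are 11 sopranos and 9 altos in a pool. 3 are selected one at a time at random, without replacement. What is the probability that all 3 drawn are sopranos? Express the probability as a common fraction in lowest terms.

Multiply the conditional probabilities at each draw: 11/20 · 10/19 · 9/18 = 990/6840 = 11/76.

11/76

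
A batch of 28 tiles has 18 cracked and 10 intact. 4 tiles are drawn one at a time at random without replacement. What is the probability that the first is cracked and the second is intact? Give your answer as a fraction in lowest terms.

Multiply the conditional probabilities at each draw: 18/28 · 10/27 = 180/756 = 5/21.

5/21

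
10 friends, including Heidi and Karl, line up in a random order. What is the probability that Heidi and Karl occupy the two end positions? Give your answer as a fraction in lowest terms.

There are 10! = 3628800 arrangements.
Place Heidi and Karl at the ends in 2 ways, arrange the remaining 8 in 8! = 40320 ways: 2·40320 = 80640.
Probability = 80640/3628800 = 1/45.

1/45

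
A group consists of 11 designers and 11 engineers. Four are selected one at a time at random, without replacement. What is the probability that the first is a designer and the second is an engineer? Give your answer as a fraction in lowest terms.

Multiply the conditional probabilities at each draw: 11/22 · 11/21 = 121/462 = 11/42.

11/42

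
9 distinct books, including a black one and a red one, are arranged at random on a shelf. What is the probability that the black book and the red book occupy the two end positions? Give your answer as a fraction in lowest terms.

There are 9! = 362880 arrangements.
Place the black book and the red book at the ends in 2 ways, arrange the remaining 7 in 7! = 5040 ways: 2·5040 = 10080.
Probability = 10080/362880 = 1/36.

1/36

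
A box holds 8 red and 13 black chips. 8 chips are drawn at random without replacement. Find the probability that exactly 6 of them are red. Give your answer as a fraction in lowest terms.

The sample space is all 8-subsets of the 21: C(21,8) = 203490.
Selections with exactly 6 red: choose 6 of the 8 red and 2 of the 13 black, C(8,6)·C(13,2) = 28·78 = 2184.
Probability = 2184/203490 = 52/4845.

52/4845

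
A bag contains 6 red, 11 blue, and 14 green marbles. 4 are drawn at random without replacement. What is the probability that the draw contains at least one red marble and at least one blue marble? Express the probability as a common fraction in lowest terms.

14971/31465

There are C(31,4) = 31465 possible draws.
By inclusion-exclusion on the complements, draws missing all red or all blue: C(25,4) + C(20,4) − C(14,4) = 12650 + 4845 − 1001 = 16494.
So draws with at least one of each: 31465 − 16494 = 14971, probability 14971/31465.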